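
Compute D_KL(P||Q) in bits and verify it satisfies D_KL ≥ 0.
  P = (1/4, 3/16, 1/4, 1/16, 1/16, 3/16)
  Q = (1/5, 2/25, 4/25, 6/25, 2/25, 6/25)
0.2615 bits

KL divergence satisfies the Gibbs inequality: D_KL(P||Q) ≥ 0 for all distributions P, Q.

D_KL(P||Q) = Σ p(x) log(p(x)/q(x))
Term by term:
  x=0: 1/4 × log_2[(1/4)/(1/5)] = 0.0805
  x=1: 3/16 × log_2[(3/16)/(2/25)] = 0.2304
  x=2: 1/4 × log_2[(1/4)/(4/25)] = 0.1610
  x=3: 1/16 × log_2[(1/16)/(6/25)] = -0.1213
  x=4: 1/16 × log_2[(1/16)/(2/25)] = -0.0223
  x=5: 3/16 × log_2[(3/16)/(6/25)] = -0.0668
D_KL(P||Q) = 0.2615 bits

D_KL(P||Q) = 0.2615 ≥ 0 ✓

This non-negativity is a fundamental property: relative entropy cannot be negative because it measures how different Q is from P.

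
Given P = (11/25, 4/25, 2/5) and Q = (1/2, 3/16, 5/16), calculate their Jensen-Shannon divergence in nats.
0.0042 nats

Jensen-Shannon divergence is:
JSD(P||Q) = 0.5 × D_KL(P||M) + 0.5 × D_KL(Q||M)
where M = 0.5 × (P + Q) is the mixture distribution.

M = 0.5 × (11/25, 4/25, 2/5) + 0.5 × (1/2, 3/16, 5/16) = (0.47, 0.17375, 0.35625)

D_KL(P||M) = 0.0041 nats
D_KL(Q||M) = 0.0043 nats

JSD(P||Q) = 0.5 × 0.0041 + 0.5 × 0.0043 = 0.0042 nats

Unlike KL divergence, JSD is symmetric and bounded: 0 ≤ JSD ≤ log(2).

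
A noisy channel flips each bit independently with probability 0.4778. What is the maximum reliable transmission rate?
0.0014 bits

For a binary symmetric channel (BSC) with error probability p:
Capacity C = 1 - H(p) bits per symbol

where H(p) = -p log₂(p) - (1-p) log₂(1-p) is the binary entropy function.

H(0.4778) = 0.9986 bits
C = 1 - 0.9986 = 0.0014 bits per symbol

This means we can reliably transmit up to 0.0014 bits of information per channel use.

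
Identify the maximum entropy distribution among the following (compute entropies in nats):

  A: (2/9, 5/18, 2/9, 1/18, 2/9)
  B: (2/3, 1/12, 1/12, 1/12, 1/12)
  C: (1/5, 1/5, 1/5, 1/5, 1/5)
C

For a discrete distribution over n outcomes, entropy is maximized by the uniform distribution.

Computing entropies:
H(A) = 1.5191 nats
H(B) = 1.0986 nats
H(C) = 1.6094 nats

The uniform distribution (where all probabilities equal 1/5) achieves the maximum entropy of log_e(5) = 1.6094 nats.

Distribution C has the highest entropy.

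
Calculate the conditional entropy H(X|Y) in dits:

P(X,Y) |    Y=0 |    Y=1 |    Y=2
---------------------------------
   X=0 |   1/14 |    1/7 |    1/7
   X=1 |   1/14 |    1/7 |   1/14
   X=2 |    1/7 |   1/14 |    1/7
0.4563 dits

Using the chain rule: H(X|Y) = H(X,Y) - H(Y)

First, compute H(X,Y) = 0.9311 dits

Marginal P(Y) = (2/7, 5/14, 5/14)
H(Y) = 0.4748 dits

H(X|Y) = H(X,Y) - H(Y) = 0.9311 - 0.4748 = 0.4563 dits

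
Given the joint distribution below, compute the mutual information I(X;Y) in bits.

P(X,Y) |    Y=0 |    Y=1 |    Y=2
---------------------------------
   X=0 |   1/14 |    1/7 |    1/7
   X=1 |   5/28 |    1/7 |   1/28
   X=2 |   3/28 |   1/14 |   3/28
0.1017 bits

Mutual information: I(X;Y) = H(X) + H(Y) - H(X,Y)

Marginals:
P(X) = (5/14, 5/14, 2/7), H(X) = 1.5774 bits
P(Y) = (5/14, 5/14, 2/7), H(Y) = 1.5774 bits

Joint entropy: H(X,Y) = 3.0531 bits

I(X;Y) = 1.5774 + 1.5774 - 3.0531 = 0.1017 bits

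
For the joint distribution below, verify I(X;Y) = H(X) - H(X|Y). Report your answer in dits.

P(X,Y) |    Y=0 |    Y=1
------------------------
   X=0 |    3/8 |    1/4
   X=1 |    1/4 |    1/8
I(X;Y) = 0.0010 dits

Mutual information has multiple equivalent forms:
- I(X;Y) = H(X) - H(X|Y)
- I(X;Y) = H(Y) - H(Y|X)
- I(X;Y) = H(X) + H(Y) - H(X,Y)

Computing all quantities:
H(X) = 0.2873, H(Y) = 0.2873, H(X,Y) = 0.5737
H(X|Y) = 0.2863, H(Y|X) = 0.2863

Verification:
H(X) - H(X|Y) = 0.2873 - 0.2863 = 0.0010
H(Y) - H(Y|X) = 0.2873 - 0.2863 = 0.0010
H(X) + H(Y) - H(X,Y) = 0.2873 + 0.2873 - 0.5737 = 0.0010

All forms give I(X;Y) = 0.0010 dits. ✓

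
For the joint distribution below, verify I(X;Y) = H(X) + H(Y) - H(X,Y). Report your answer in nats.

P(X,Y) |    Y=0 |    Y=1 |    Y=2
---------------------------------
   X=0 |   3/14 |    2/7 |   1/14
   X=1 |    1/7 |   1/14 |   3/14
I(X;Y) = 0.1032 nats

Mutual information has multiple equivalent forms:
- I(X;Y) = H(X) - H(X|Y)
- I(X;Y) = H(Y) - H(Y|X)
- I(X;Y) = H(X) + H(Y) - H(X,Y)

Computing all quantities:
H(X) = 0.6829, H(Y) = 1.0934, H(X,Y) = 1.6731
H(X|Y) = 0.5797, H(Y|X) = 0.9902

Verification:
H(X) - H(X|Y) = 0.6829 - 0.5797 = 0.1032
H(Y) - H(Y|X) = 1.0934 - 0.9902 = 0.1032
H(X) + H(Y) - H(X,Y) = 0.6829 + 1.0934 - 1.6731 = 0.1032

All forms give I(X;Y) = 0.1032 nats. ✓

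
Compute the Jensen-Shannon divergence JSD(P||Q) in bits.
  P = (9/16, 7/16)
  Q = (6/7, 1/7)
0.0788 bits

Jensen-Shannon divergence is:
JSD(P||Q) = 0.5 × D_KL(P||M) + 0.5 × D_KL(Q||M)
where M = 0.5 × (P + Q) is the mixture distribution.

M = 0.5 × (9/16, 7/16) + 0.5 × (6/7, 1/7) = (0.709821, 0.290179)

D_KL(P||M) = 0.0704 bits
D_KL(Q||M) = 0.0872 bits

JSD(P||Q) = 0.5 × 0.0704 + 0.5 × 0.0872 = 0.0788 bits

Unlike KL divergence, JSD is symmetric and bounded: 0 ≤ JSD ≤ log(2).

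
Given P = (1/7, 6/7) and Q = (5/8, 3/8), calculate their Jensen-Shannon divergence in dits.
0.0565 dits

Jensen-Shannon divergence is:
JSD(P||Q) = 0.5 × D_KL(P||M) + 0.5 × D_KL(Q||M)
where M = 0.5 × (P + Q) is the mixture distribution.

M = 0.5 × (1/7, 6/7) + 0.5 × (5/8, 3/8) = (0.383929, 0.616071)

D_KL(P||M) = 0.0616 dits
D_KL(Q||M) = 0.0514 dits

JSD(P||Q) = 0.5 × 0.0616 + 0.5 × 0.0514 = 0.0565 dits

Unlike KL divergence, JSD is symmetric and bounded: 0 ≤ JSD ≤ log(2).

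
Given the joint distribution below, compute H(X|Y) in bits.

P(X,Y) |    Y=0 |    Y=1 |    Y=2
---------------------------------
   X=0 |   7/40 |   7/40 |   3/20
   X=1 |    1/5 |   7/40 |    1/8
0.9972 bits

Using the chain rule: H(X|Y) = H(X,Y) - H(Y)

First, compute H(X,Y) = 2.5701 bits

Marginal P(Y) = (3/8, 7/20, 11/40)
H(Y) = 1.5729 bits

H(X|Y) = H(X,Y) - H(Y) = 2.5701 - 1.5729 = 0.9972 bits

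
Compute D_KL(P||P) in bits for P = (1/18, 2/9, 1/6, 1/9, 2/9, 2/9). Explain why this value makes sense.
0.0000 bits

KL divergence satisfies the Gibbs inequality: D_KL(P||Q) ≥ 0 for all distributions P, Q.

D_KL(P||Q) = Σ p(x) log(p(x)/q(x))
Each term is p(x) × log_2(p(x)/p(x)) = p(x) × log_2(1) = 0, so the sum is 0.
D_KL(P||Q) = 0.0000 bits

When P = Q, the KL divergence is exactly 0, as there is no 'divergence' between identical distributions.

This non-negativity is a fundamental property: relative entropy cannot be negative because it measures how different Q is from P.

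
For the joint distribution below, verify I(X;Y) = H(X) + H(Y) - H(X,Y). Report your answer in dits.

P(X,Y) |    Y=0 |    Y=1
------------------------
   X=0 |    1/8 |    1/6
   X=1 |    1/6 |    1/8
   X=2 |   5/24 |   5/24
I(X;Y) = 0.0026 dits

Mutual information has multiple equivalent forms:
- I(X;Y) = H(X) - H(X|Y)
- I(X;Y) = H(Y) - H(Y|X)
- I(X;Y) = H(X) + H(Y) - H(X,Y)

Computing all quantities:
H(X) = 0.4706, H(Y) = 0.3010, H(X,Y) = 0.7690
H(X|Y) = 0.4680, H(Y|X) = 0.2984

Verification:
H(X) - H(X|Y) = 0.4706 - 0.4680 = 0.0026
H(Y) - H(Y|X) = 0.3010 - 0.2984 = 0.0026
H(X) + H(Y) - H(X,Y) = 0.4706 + 0.3010 - 0.7690 = 0.0026

All forms give I(X;Y) = 0.0026 dits. ✓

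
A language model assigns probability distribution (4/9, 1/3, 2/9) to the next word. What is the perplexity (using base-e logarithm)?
2.8888

Perplexity is e^H (or exp(H) for natural log).

First, H = -Σ p log p = 1.0609 nats
Perplexity = e^1.0609 = 2.8888

Interpretation: The model's uncertainty is equivalent to choosing uniformly among 2.9 options.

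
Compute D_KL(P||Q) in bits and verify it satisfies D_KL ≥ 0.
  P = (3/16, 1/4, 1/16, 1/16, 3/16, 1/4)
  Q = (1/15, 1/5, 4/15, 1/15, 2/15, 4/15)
0.2925 bits

KL divergence satisfies the Gibbs inequality: D_KL(P||Q) ≥ 0 for all distributions P, Q.

D_KL(P||Q) = Σ p(x) log(p(x)/q(x))
Term by term:
  x=0: 3/16 × log_2[(3/16)/(1/15)] = 0.2797
  x=1: 1/4 × log_2[(1/4)/(1/5)] = 0.0805
  x=2: 1/16 × log_2[(1/16)/(4/15)] = -0.1308
  x=3: 1/16 × log_2[(1/16)/(1/15)] = -0.0058
  x=4: 3/16 × log_2[(3/16)/(2/15)] = 0.0922
  x=5: 1/4 × log_2[(1/4)/(4/15)] = -0.0233
D_KL(P||Q) = 0.2925 bits

D_KL(P||Q) = 0.2925 ≥ 0 ✓

This non-negativity is a fundamental property: relative entropy cannot be negative because it measures how different Q is from P.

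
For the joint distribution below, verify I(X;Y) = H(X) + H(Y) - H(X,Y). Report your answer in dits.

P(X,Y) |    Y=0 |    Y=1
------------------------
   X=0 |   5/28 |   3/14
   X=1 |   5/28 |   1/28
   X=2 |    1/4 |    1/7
I(X;Y) = 0.0197 dits

Mutual information has multiple equivalent forms:
- I(X;Y) = H(X) - H(X|Y)
- I(X;Y) = H(Y) - H(Y|X)
- I(X;Y) = H(X) + H(Y) - H(X,Y)

Computing all quantities:
H(X) = 0.4622, H(Y) = 0.2910, H(X,Y) = 0.7335
H(X|Y) = 0.4425, H(Y|X) = 0.2713

Verification:
H(X) - H(X|Y) = 0.4622 - 0.4425 = 0.0197
H(Y) - H(Y|X) = 0.2910 - 0.2713 = 0.0197
H(X) + H(Y) - H(X,Y) = 0.4622 + 0.2910 - 0.7335 = 0.0197

All forms give I(X;Y) = 0.0197 dits. ✓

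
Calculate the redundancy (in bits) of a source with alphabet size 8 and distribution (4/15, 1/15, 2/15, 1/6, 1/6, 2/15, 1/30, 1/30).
0.2671 bits

Redundancy measures how far a source is from maximum entropy:
R = H_max - H(X)

Maximum entropy for 8 symbols: H_max = log_2(8) = 3.0000 bits
Actual entropy: H(X) = 2.7329 bits
Redundancy: R = 3.0000 - 2.7329 = 0.2671 bits

This redundancy represents potential for compression: the source could be compressed by 0.2671 bits per symbol.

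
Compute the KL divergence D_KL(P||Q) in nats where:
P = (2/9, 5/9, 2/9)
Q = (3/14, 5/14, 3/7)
0.1076 nats

KL divergence: D_KL(P||Q) = Σ p(x) log(p(x)/q(x))

Computing term by term:
  x=0: 2/9 × log_e[(2/9)/(3/14)] = 2/9 × 0.0364 = 0.0081
  x=1: 5/9 × log_e[(5/9)/(5/14)] = 5/9 × 0.4418 = 0.2455
  x=2: 2/9 × log_e[(2/9)/(3/7)] = 2/9 × -0.6568 = -0.1460

D_KL(P||Q) = 0.1076 nats

Note: KL divergence is always non-negative and equals 0 iff P = Q.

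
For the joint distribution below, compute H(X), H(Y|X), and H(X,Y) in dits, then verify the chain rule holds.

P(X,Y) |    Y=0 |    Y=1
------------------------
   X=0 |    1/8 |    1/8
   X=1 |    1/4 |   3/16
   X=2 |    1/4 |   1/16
H(X,Y) = 0.7384, H(X) = 0.4654, H(Y|X) = 0.2729 (all in dits)

Chain rule: H(X,Y) = H(X) + H(Y|X)

Left side — joint entropy directly:
H(X,Y) = -Σ p(x,y) log p(x,y) = 0.7384 dits

Right side — compute H(Y|X) from the conditional distributions:
P(X) = (1/4, 7/16, 5/16), so H(X) = 0.4654 dits
H(Y|X) = Σ_x P(X=x) · H(Y|X=x):
  P(Y|X=0) = (1/2, 1/2), H(Y|X=0) = 0.3010, weight P(X=0) = 1/4
  P(Y|X=1) = (4/7, 3/7), H(Y|X=1) = 0.2966, weight P(X=1) = 7/16
  P(Y|X=2) = (4/5, 1/5), H(Y|X=2) = 0.2173, weight P(X=2) = 5/16
H(Y|X) = 0.2729 dits

H(X) + H(Y|X) = 0.4654 + 0.2729 = 0.7384 dits

Both sides equal 0.7384 dits. ✓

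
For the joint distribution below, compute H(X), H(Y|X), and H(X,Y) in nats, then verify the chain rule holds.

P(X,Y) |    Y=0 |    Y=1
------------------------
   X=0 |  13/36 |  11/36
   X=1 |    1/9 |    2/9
H(X,Y) = 1.3085, H(X) = 0.6365, H(Y|X) = 0.6720 (all in nats)

Chain rule: H(X,Y) = H(X) + H(Y|X)

Left side — joint entropy directly:
H(X,Y) = -Σ p(x,y) log p(x,y) = 1.3085 nats

Right side — compute H(Y|X) from the conditional distributions:
P(X) = (2/3, 1/3), so H(X) = 0.6365 nats
H(Y|X) = Σ_x P(X=x) · H(Y|X=x):
  P(Y|X=0) = (13/24, 11/24), H(Y|X=0) = 0.6897, weight P(X=0) = 2/3
  P(Y|X=1) = (1/3, 2/3), H(Y|X=1) = 0.6365, weight P(X=1) = 1/3
H(Y|X) = 0.6720 nats

H(X) + H(Y|X) = 0.6365 + 0.6720 = 1.3085 nats

Both sides equal 1.3085 nats. ✓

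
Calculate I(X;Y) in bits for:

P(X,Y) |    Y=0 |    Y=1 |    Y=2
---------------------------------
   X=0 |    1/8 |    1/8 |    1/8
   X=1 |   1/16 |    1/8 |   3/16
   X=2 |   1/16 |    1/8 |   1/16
0.0447 bits

Mutual information: I(X;Y) = H(X) + H(Y) - H(X,Y)

Marginals:
P(X) = (3/8, 3/8, 1/4), H(X) = 1.5613 bits
P(Y) = (1/4, 3/8, 3/8), H(Y) = 1.5613 bits

Joint entropy: H(X,Y) = 3.0778 bits

I(X;Y) = 1.5613 + 1.5613 - 3.0778 = 0.0447 bits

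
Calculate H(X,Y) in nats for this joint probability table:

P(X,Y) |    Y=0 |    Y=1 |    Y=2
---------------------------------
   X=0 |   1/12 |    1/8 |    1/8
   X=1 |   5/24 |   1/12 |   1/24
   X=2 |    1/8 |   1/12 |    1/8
2.1202 nats

Joint entropy is H(X,Y) = -Σ_{x,y} p(x,y) log p(x,y).

Summing over all non-zero entries:
H(X,Y) = -[1/12·log_e(1/12) + 1/8·log_e(1/8) + 1/8·log_e(1/8) + 5/24·log_e(5/24) + 1/12·log_e(1/12) + 1/24·log_e(1/24) + 1/8·log_e(1/8) + 1/12·log_e(1/12) + 1/8·log_e(1/8)]
H(X,Y) = 2.1202 nats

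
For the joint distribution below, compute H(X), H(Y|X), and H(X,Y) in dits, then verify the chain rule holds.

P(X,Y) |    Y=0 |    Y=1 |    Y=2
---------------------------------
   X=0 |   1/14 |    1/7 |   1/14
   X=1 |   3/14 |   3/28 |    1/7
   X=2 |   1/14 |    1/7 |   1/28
H(X,Y) = 0.9068, H(X) = 0.4607, H(Y|X) = 0.4461 (all in dits)

Chain rule: H(X,Y) = H(X) + H(Y|X)

Left side — joint entropy directly:
H(X,Y) = -Σ p(x,y) log p(x,y) = 0.9068 dits

Right side — compute H(Y|X) from the conditional distributions:
P(X) = (2/7, 13/28, 1/4), so H(X) = 0.4607 dits
H(Y|X) = Σ_x P(X=x) · H(Y|X=x):
  P(Y|X=0) = (1/4, 1/2, 1/4), H(Y|X=0) = 0.4515, weight P(X=0) = 2/7
  P(Y|X=1) = (6/13, 3/13, 4/13), H(Y|X=1) = 0.4594, weight P(X=1) = 13/28
  P(Y|X=2) = (2/7, 4/7, 1/7), H(Y|X=2) = 0.4151, weight P(X=2) = 1/4
H(Y|X) = 0.4461 dits

H(X) + H(Y|X) = 0.4607 + 0.4461 = 0.9068 dits

Both sides equal 0.9068 dits. ✓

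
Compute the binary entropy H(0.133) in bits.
0.5656 bits

The binary entropy function is:
H(p) = -p log(p) - (1-p) log(1-p)

H(0.133) = -0.133 × log_2(0.133) - 0.867 × log_2(0.867)
H(0.133) = 0.5656 bits

Note: Binary entropy is maximized at p=0.5 (H=1 bit) and minimized at p=0 or p=1 (H=0).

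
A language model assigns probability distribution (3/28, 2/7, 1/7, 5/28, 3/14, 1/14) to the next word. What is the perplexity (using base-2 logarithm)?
5.4820

Perplexity is 2^H (or exp(H) for natural log).

First, H = -Σ p log p = 2.4547 bits
Perplexity = 2^2.4547 = 5.4820

Interpretation: The model's uncertainty is equivalent to choosing uniformly among 5.5 options.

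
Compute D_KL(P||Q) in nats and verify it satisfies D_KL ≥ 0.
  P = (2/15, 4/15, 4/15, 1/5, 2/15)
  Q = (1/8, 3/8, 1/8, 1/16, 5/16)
0.2388 nats

KL divergence satisfies the Gibbs inequality: D_KL(P||Q) ≥ 0 for all distributions P, Q.

D_KL(P||Q) = Σ p(x) log(p(x)/q(x))
Term by term:
  x=0: 2/15 × log_e[(2/15)/(1/8)] = 0.0086
  x=1: 4/15 × log_e[(4/15)/(3/8)] = -0.0909
  x=2: 4/15 × log_e[(4/15)/(1/8)] = 0.2020
  x=3: 1/5 × log_e[(1/5)/(1/16)] = 0.2326
  x=4: 2/15 × log_e[(2/15)/(5/16)] = -0.1136
D_KL(P||Q) = 0.2388 nats

D_KL(P||Q) = 0.2388 ≥ 0 ✓

This non-negativity is a fundamental property: relative entropy cannot be negative because it measures how different Q is from P.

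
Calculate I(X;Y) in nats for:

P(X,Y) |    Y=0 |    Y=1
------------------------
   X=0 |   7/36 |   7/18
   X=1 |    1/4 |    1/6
0.0352 nats

Mutual information: I(X;Y) = H(X) + H(Y) - H(X,Y)

Marginals:
P(X) = (7/12, 5/12), H(X) = 0.6792 nats
P(Y) = (4/9, 5/9), H(Y) = 0.6870 nats

Joint entropy: H(X,Y) = 1.3309 nats

I(X;Y) = 0.6792 + 0.6870 - 1.3309 = 0.0352 nats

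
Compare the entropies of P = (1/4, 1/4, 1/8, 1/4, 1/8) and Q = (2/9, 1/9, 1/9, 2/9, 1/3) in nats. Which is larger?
P

Computing entropies in nats:
H(P) = 1.5596
H(Q) = 1.5230

Distribution P has higher entropy.

Intuition: The distribution closer to uniform (more spread out) has higher entropy.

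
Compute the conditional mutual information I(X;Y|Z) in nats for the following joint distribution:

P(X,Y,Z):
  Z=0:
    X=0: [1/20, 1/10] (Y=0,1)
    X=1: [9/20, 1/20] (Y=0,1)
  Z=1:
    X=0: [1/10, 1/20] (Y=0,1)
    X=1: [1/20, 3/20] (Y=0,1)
0.1242 nats

Conditional mutual information: I(X;Y|Z) = H(X|Z) + H(Y|Z) - H(X,Y|Z)

H(Z) = 0.6474
H(X,Z) = 1.2376 → H(X|Z) = 0.5902
H(Y,Z) = 1.2376 → H(Y|Z) = 0.5902
H(X,Y,Z) = 1.7036 → H(X,Y|Z) = 1.0561

I(X;Y|Z) = 0.5902 + 0.5902 - 1.0561 = 0.1242 nats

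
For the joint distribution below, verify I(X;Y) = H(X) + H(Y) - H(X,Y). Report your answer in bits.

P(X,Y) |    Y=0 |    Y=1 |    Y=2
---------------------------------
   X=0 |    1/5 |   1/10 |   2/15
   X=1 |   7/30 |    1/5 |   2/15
I(X;Y) = 0.0135 bits

Mutual information has multiple equivalent forms:
- I(X;Y) = H(X) - H(X|Y)
- I(X;Y) = H(Y) - H(Y|X)
- I(X;Y) = H(X) + H(Y) - H(X,Y)

Computing all quantities:
H(X) = 0.9871, H(Y) = 1.5524, H(X,Y) = 2.5260
H(X|Y) = 0.9736, H(Y|X) = 1.5389

Verification:
H(X) - H(X|Y) = 0.9871 - 0.9736 = 0.0135
H(Y) - H(Y|X) = 1.5524 - 1.5389 = 0.0135
H(X) + H(Y) - H(X,Y) = 0.9871 + 1.5524 - 2.5260 = 0.0135

All forms give I(X;Y) = 0.0135 bits. ✓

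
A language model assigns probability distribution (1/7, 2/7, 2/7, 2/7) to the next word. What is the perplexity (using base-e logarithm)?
3.8643

Perplexity is e^H (or exp(H) for natural log).

First, H = -Σ p log p = 1.3518 nats
Perplexity = e^1.3518 = 3.8643

Interpretation: The model's uncertainty is equivalent to choosing uniformly among 3.9 options.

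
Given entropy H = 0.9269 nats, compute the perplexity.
2.5267

Perplexity is e^H (or exp(H) for natural log).

H = 0.9269 nats
Perplexity = e^0.9269 = 2.5267

Interpretation: The model's uncertainty is equivalent to choosing uniformly among 2.5 options.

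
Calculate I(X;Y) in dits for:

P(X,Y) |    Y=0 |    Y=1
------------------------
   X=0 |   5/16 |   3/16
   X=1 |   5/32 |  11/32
0.0217 dits

Mutual information: I(X;Y) = H(X) + H(Y) - H(X,Y)

Marginals:
P(X) = (1/2, 1/2), H(X) = 0.3010 dits
P(Y) = (15/32, 17/32), H(Y) = 0.3002 dits

Joint entropy: H(X,Y) = 0.5796 dits

I(X;Y) = 0.3010 + 0.3002 - 0.5796 = 0.0217 dits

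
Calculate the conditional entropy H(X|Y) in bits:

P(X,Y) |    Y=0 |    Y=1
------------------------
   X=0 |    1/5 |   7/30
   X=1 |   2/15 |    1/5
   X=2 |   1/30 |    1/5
1.4861 bits

Using the chain rule: H(X|Y) = H(X,Y) - H(Y)

First, compute H(X,Y) = 2.4342 bits

Marginal P(Y) = (11/30, 19/30)
H(Y) = 0.9481 bits

H(X|Y) = H(X,Y) - H(Y) = 2.4342 - 0.9481 = 1.4861 bits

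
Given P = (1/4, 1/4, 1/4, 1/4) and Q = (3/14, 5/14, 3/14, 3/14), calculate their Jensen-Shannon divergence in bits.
0.0098 bits

Jensen-Shannon divergence is:
JSD(P||Q) = 0.5 × D_KL(P||M) + 0.5 × D_KL(Q||M)
where M = 0.5 × (P + Q) is the mixture distribution.

M = 0.5 × (1/4, 1/4, 1/4, 1/4) + 0.5 × (3/14, 5/14, 3/14, 3/14) = (0.232143, 0.303571, 0.232143, 0.232143)

D_KL(P||M) = 0.0102 bits
D_KL(Q||M) = 0.0095 bits

JSD(P||Q) = 0.5 × 0.0102 + 0.5 × 0.0095 = 0.0098 bits

Unlike KL divergence, JSD is symmetric and bounded: 0 ≤ JSD ≤ log(2).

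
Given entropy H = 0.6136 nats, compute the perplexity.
1.8471

Perplexity is e^H (or exp(H) for natural log).

H = 0.6136 nats
Perplexity = e^0.6136 = 1.8471

Interpretation: The model's uncertainty is equivalent to choosing uniformly among 1.8 options.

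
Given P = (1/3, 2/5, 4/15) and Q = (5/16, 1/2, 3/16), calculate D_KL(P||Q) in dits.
0.0114 dits

KL divergence: D_KL(P||Q) = Σ p(x) log(p(x)/q(x))

Computing term by term:
  x=0: 1/3 × log_10[(1/3)/(5/16)] = 1/3 × 0.0280 = 0.0093
  x=1: 2/5 × log_10[(2/5)/(1/2)] = 2/5 × -0.0969 = -0.0388
  x=2: 4/15 × log_10[(4/15)/(3/16)] = 4/15 × 0.1530 = 0.0408

D_KL(P||Q) = 0.0114 dits

Note: KL divergence is always non-negative and equals 0 iff P = Q.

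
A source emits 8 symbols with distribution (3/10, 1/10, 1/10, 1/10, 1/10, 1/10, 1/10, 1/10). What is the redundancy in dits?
0.0462 dits

Redundancy measures how far a source is from maximum entropy:
R = H_max - H(X)

Maximum entropy for 8 symbols: H_max = log_10(8) = 0.9031 dits
Actual entropy: H(X) = 0.8569 dits
Redundancy: R = 0.9031 - 0.8569 = 0.0462 dits

This redundancy represents potential for compression: the source could be compressed by 0.0462 dits per symbol.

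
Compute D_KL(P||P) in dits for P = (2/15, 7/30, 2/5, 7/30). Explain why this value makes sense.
0.0000 dits

KL divergence satisfies the Gibbs inequality: D_KL(P||Q) ≥ 0 for all distributions P, Q.

D_KL(P||Q) = Σ p(x) log(p(x)/q(x))
Each term is p(x) × log_10(p(x)/p(x)) = p(x) × log_10(1) = 0, so the sum is 0.
D_KL(P||Q) = 0.0000 dits

When P = Q, the KL divergence is exactly 0, as there is no 'divergence' between identical distributions.

This non-negativity is a fundamental property: relative entropy cannot be negative because it measures how different Q is from P.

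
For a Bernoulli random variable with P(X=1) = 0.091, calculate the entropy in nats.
0.3048 nats

The binary entropy function is:
H(p) = -p log(p) - (1-p) log(1-p)

H(0.091) = -0.091 × log_e(0.091) - 0.909 × log_e(0.909)
H(0.091) = 0.3048 nats

Note: Binary entropy is maximized at p=0.5 (H=1 bit) and minimized at p=0 or p=1 (H=0).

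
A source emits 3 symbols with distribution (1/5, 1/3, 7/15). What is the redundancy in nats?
0.0549 nats

Redundancy measures how far a source is from maximum entropy:
R = H_max - H(X)

Maximum entropy for 3 symbols: H_max = log_e(3) = 1.0986 nats
Actual entropy: H(X) = 1.0438 nats
Redundancy: R = 1.0986 - 1.0438 = 0.0549 nats

This redundancy represents potential for compression: the source could be compressed by 0.0549 nats per symbol.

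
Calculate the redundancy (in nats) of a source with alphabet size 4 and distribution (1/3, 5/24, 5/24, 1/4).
0.0199 nats

Redundancy measures how far a source is from maximum entropy:
R = H_max - H(X)

Maximum entropy for 4 symbols: H_max = log_e(4) = 1.3863 nats
Actual entropy: H(X) = 1.3664 nats
Redundancy: R = 1.3863 - 1.3664 = 0.0199 nats

This redundancy represents potential for compression: the source could be compressed by 0.0199 nats per symbol.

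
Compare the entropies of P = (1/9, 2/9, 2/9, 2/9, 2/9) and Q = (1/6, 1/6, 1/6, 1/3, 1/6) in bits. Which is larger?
P

Computing entropies in bits:
H(P) = 2.2810
H(Q) = 2.2516

Distribution P has higher entropy.

Intuition: The distribution closer to uniform (more spread out) has higher entropy.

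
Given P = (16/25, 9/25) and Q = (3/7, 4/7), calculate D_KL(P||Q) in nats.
0.0903 nats

KL divergence: D_KL(P||Q) = Σ p(x) log(p(x)/q(x))

Computing term by term:
  x=0: 16/25 × log_e[(16/25)/(3/7)] = 16/25 × 0.4010 = 0.2566
  x=1: 9/25 × log_e[(9/25)/(4/7)] = 9/25 × -0.4620 = -0.1663

D_KL(P||Q) = 0.0903 nats

Note: KL divergence is always non-negative and equals 0 iff P = Q.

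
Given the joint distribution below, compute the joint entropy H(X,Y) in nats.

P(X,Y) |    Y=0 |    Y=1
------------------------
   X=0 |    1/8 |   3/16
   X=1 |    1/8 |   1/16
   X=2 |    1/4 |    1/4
1.7002 nats

Joint entropy is H(X,Y) = -Σ_{x,y} p(x,y) log p(x,y).

Summing over all non-zero entries:
H(X,Y) = -[1/8·log_e(1/8) + 3/16·log_e(3/16) + 1/8·log_e(1/8) + 1/16·log_e(1/16) + 1/4·log_e(1/4) + 1/4·log_e(1/4)]
H(X,Y) = 1.7002 nats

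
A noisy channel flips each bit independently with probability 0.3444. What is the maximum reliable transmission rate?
0.0710 bits

For a binary symmetric channel (BSC) with error probability p:
Capacity C = 1 - H(p) bits per symbol

where H(p) = -p log₂(p) - (1-p) log₂(1-p) is the binary entropy function.

H(0.3444) = 0.9290 bits
C = 1 - 0.9290 = 0.0710 bits per symbol

This means we can reliably transmit up to 0.0710 bits of information per channel use.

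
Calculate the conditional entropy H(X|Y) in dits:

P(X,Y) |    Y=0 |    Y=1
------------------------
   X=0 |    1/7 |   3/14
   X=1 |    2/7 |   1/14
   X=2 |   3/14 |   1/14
0.4436 dits

Using the chain rule: H(X|Y) = H(X,Y) - H(Y)

First, compute H(X,Y) = 0.7266 dits

Marginal P(Y) = (9/14, 5/14)
H(Y) = 0.2831 dits

H(X|Y) = H(X,Y) - H(Y) = 0.7266 - 0.2831 = 0.4436 dits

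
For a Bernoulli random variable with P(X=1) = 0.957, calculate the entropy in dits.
0.0770 dits

The binary entropy function is:
H(p) = -p log(p) - (1-p) log(1-p)

H(0.957) = -0.957 × log_10(0.957) - 0.043 × log_10(0.043)
H(0.957) = 0.0770 dits

Note: Binary entropy is maximized at p=0.5 (H=1 bit) and minimized at p=0 or p=1 (H=0).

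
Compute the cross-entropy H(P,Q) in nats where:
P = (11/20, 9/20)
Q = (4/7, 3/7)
0.6891 nats

Cross-entropy: H(P,Q) = -Σ p(x) log q(x)

Alternatively: H(P,Q) = H(P) + D_KL(P||Q)
H(P) = 0.6881 nats
D_KL(P||Q) = 0.0009 nats

H(P,Q) = 0.6881 + 0.0009 = 0.6891 nats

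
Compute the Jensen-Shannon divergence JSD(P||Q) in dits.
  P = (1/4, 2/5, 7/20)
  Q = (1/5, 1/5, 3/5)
0.0152 dits

Jensen-Shannon divergence is:
JSD(P||Q) = 0.5 × D_KL(P||M) + 0.5 × D_KL(Q||M)
where M = 0.5 × (P + Q) is the mixture distribution.

M = 0.5 × (1/4, 2/5, 7/20) + 0.5 × (1/5, 1/5, 3/5) = (9/40, 3/10, 19/40)

D_KL(P||M) = 0.0150 dits
D_KL(Q||M) = 0.0154 dits

JSD(P||Q) = 0.5 × 0.0150 + 0.5 × 0.0154 = 0.0152 dits

Unlike KL divergence, JSD is symmetric and bounded: 0 ≤ JSD ≤ log(2).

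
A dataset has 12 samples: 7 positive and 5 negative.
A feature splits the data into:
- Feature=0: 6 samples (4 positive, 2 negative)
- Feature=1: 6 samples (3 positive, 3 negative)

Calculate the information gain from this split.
0.0207 bits

Information Gain = H(Y) - H(Y|Feature)

Before split:
P(positive) = 7/12 = 0.5833
H(Y) = 0.9799 bits

After split:
Feature=0: H = 0.9183 bits (weight = 6/12)
Feature=1: H = 1.0000 bits (weight = 6/12)
H(Y|Feature) = (6/12)×0.9183 + (6/12)×1.0000 = 0.9591 bits

Information Gain = 0.9799 - 0.9591 = 0.0207 bits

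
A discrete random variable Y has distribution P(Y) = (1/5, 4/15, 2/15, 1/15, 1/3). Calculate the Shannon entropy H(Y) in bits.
2.1493 bits

Shannon entropy is H(X) = -Σ p(x) log p(x).

For P = (1/5, 4/15, 2/15, 1/15, 1/3):
H = -1/5 × log_2(1/5) -4/15 × log_2(4/15) -2/15 × log_2(2/15) -1/15 × log_2(1/15) -1/3 × log_2(1/3)
H = 2.1493 bits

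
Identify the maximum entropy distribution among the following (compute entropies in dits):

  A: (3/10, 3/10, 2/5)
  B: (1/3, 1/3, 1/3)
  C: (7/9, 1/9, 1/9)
B

For a discrete distribution over n outcomes, entropy is maximized by the uniform distribution.

Computing entropies:
H(A) = 0.4729 dits
H(B) = 0.4771 dits
H(C) = 0.2969 dits

The uniform distribution (where all probabilities equal 1/3) achieves the maximum entropy of log_10(3) = 0.4771 dits.

Distribution B has the highest entropy.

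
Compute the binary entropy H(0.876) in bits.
0.5408 bits

The binary entropy function is:
H(p) = -p log(p) - (1-p) log(1-p)

H(0.876) = -0.876 × log_2(0.876) - 0.124 × log_2(0.124)
H(0.876) = 0.5408 bits

Note: Binary entropy is maximized at p=0.5 (H=1 bit) and minimized at p=0 or p=1 (H=0).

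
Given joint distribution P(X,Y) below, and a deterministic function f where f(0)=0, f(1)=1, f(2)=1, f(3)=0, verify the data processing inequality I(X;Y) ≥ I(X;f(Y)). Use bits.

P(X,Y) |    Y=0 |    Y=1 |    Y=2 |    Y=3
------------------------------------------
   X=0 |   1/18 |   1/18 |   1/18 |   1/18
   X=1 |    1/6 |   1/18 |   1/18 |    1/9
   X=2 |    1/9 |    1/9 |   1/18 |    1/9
I(X;Y) = 0.0353, I(X;f(Y)) = 0.0231, inequality holds: 0.0353 ≥ 0.0231

Data Processing Inequality: For any Markov chain X → Y → Z, we have I(X;Y) ≥ I(X;Z).

Here Z = f(Y) is a deterministic function of Y, forming X → Y → Z.

Original I(X;Y) = 0.0353 bits

After applying f:
P(X,Z) where Z=f(Y):
- P(X,Z=0) = P(X,Y=0) + P(X,Y=3)
- P(X,Z=1) = P(X,Y=1) + P(X,Y=2)

I(X;Z) = I(X;f(Y)) = 0.0231 bits

Verification: 0.0353 ≥ 0.0231 ✓

Information cannot be created by processing; the function f can only lose information about X.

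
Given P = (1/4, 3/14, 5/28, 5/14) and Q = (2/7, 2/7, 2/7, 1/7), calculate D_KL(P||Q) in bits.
0.2139 bits

KL divergence: D_KL(P||Q) = Σ p(x) log(p(x)/q(x))

Computing term by term:
  x=0: 1/4 × log_2[(1/4)/(2/7)] = 1/4 × -0.1926 = -0.0482
  x=1: 3/14 × log_2[(3/14)/(2/7)] = 3/14 × -0.4150 = -0.0889
  x=2: 5/28 × log_2[(5/28)/(2/7)] = 5/28 × -0.6781 = -0.1211
  x=3: 5/14 × log_2[(5/14)/(1/7)] = 5/14 × 1.3219 = 0.4721

D_KL(P||Q) = 0.2139 bits

Note: KL divergence is always non-negative and equals 0 iff P = Q.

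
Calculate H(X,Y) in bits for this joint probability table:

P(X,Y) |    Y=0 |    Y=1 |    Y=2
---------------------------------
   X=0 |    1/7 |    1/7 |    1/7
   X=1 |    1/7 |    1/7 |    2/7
2.5216 bits

Joint entropy is H(X,Y) = -Σ_{x,y} p(x,y) log p(x,y).

Summing over all non-zero entries:
H(X,Y) = -[1/7·log_2(1/7) + 1/7·log_2(1/7) + 1/7·log_2(1/7) + 1/7·log_2(1/7) + 1/7·log_2(1/7) + 2/7·log_2(2/7)]
H(X,Y) = 2.5216 bits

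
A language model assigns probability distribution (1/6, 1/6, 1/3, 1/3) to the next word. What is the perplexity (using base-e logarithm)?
3.7798

Perplexity is e^H (or exp(H) for natural log).

First, H = -Σ p log p = 1.3297 nats
Perplexity = e^1.3297 = 3.7798

Interpretation: The model's uncertainty is equivalent to choosing uniformly among 3.8 options.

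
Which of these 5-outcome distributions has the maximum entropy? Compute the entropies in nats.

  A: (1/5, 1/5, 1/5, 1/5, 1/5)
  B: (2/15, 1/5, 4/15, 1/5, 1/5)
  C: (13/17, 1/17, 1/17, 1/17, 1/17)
A

For a discrete distribution over n outcomes, entropy is maximized by the uniform distribution.

Computing entropies:
H(A) = 1.6094 nats
H(B) = 1.5868 nats
H(C) = 0.8718 nats

The uniform distribution (where all probabilities equal 1/5) achieves the maximum entropy of log_e(5) = 1.6094 nats.

Distribution A has the highest entropy.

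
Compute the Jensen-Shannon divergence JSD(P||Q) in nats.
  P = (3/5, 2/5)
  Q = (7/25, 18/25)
0.0529 nats

Jensen-Shannon divergence is:
JSD(P||Q) = 0.5 × D_KL(P||M) + 0.5 × D_KL(Q||M)
where M = 0.5 × (P + Q) is the mixture distribution.

M = 0.5 × (3/5, 2/5) + 0.5 × (7/25, 18/25) = (11/25, 14/25)

D_KL(P||M) = 0.0515 nats
D_KL(Q||M) = 0.0544 nats

JSD(P||Q) = 0.5 × 0.0515 + 0.5 × 0.0544 = 0.0529 nats

Unlike KL divergence, JSD is symmetric and bounded: 0 ≤ JSD ≤ log(2).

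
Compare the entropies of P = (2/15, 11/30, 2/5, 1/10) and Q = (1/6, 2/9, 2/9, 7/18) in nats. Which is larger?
Q

Computing entropies in nats:
H(P) = 1.2333
H(Q) = 1.3344

Distribution Q has higher entropy.

Intuition: The distribution closer to uniform (more spread out) has higher entropy.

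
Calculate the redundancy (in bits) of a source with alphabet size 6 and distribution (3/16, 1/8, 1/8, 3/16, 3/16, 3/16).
0.0237 bits

Redundancy measures how far a source is from maximum entropy:
R = H_max - H(X)

Maximum entropy for 6 symbols: H_max = log_2(6) = 2.5850 bits
Actual entropy: H(X) = 2.5613 bits
Redundancy: R = 2.5850 - 2.5613 = 0.0237 bits

This redundancy represents potential for compression: the source could be compressed by 0.0237 bits per symbol.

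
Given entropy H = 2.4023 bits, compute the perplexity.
5.2865

Perplexity is 2^H (or exp(H) for natural log).

H = 2.4023 bits
Perplexity = 2^2.4023 = 5.2865

Interpretation: The model's uncertainty is equivalent to choosing uniformly among 5.3 options.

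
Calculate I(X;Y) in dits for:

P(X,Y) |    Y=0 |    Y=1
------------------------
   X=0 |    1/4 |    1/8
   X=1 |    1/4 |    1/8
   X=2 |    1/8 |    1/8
0.0047 dits

Mutual information: I(X;Y) = H(X) + H(Y) - H(X,Y)

Marginals:
P(X) = (3/8, 3/8, 1/4), H(X) = 0.4700 dits
P(Y) = (5/8, 3/8), H(Y) = 0.2873 dits

Joint entropy: H(X,Y) = 0.7526 dits

I(X;Y) = 0.4700 + 0.2873 - 0.7526 = 0.0047 dits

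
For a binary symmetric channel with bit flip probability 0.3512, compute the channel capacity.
0.0649 bits

For a binary symmetric channel (BSC) with error probability p:
Capacity C = 1 - H(p) bits per symbol

where H(p) = -p log₂(p) - (1-p) log₂(1-p) is the binary entropy function.

H(0.3512) = 0.9351 bits
C = 1 - 0.9351 = 0.0649 bits per symbol

This means we can reliably transmit up to 0.0649 bits of information per channel use.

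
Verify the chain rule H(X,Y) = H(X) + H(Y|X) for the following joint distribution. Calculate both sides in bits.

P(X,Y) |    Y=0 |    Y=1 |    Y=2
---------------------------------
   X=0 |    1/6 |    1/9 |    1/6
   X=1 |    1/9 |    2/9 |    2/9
H(X,Y) = 2.5305, H(X) = 0.9911, H(Y|X) = 1.5394 (all in bits)

Chain rule: H(X,Y) = H(X) + H(Y|X)

Left side — joint entropy directly:
H(X,Y) = -Σ p(x,y) log p(x,y) = 2.5305 bits

Right side — compute H(Y|X) from the conditional distributions:
P(X) = (4/9, 5/9), so H(X) = 0.9911 bits
H(Y|X) = Σ_x P(X=x) · H(Y|X=x):
  P(Y|X=0) = (3/8, 1/4, 3/8), H(Y|X=0) = 1.5613, weight P(X=0) = 4/9
  P(Y|X=1) = (1/5, 2/5, 2/5), H(Y|X=1) = 1.5219, weight P(X=1) = 5/9
H(Y|X) = 1.5394 bits

H(X) + H(Y|X) = 0.9911 + 1.5394 = 2.5305 bits

Both sides equal 2.5305 bits. ✓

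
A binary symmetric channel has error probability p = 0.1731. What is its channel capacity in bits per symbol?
0.3353 bits

For a binary symmetric channel (BSC) with error probability p:
Capacity C = 1 - H(p) bits per symbol

where H(p) = -p log₂(p) - (1-p) log₂(1-p) is the binary entropy function.

H(0.1731) = 0.6647 bits
C = 1 - 0.6647 = 0.3353 bits per symbol

This means we can reliably transmit up to 0.3353 bits of information per channel use.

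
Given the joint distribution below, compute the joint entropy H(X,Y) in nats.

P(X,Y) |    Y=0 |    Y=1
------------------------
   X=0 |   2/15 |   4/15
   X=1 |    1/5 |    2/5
1.3095 nats

Joint entropy is H(X,Y) = -Σ_{x,y} p(x,y) log p(x,y).

Summing over all non-zero entries:
H(X,Y) = -[2/15·log_e(2/15) + 4/15·log_e(4/15) + 1/5·log_e(1/5) + 2/5·log_e(2/5)]
H(X,Y) = 1.3095 nats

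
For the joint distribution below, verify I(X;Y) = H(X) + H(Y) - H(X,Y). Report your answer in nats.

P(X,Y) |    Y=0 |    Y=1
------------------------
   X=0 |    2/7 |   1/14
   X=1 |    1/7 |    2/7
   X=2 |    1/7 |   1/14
I(X;Y) = 0.0950 nats

Mutual information has multiple equivalent forms:
- I(X;Y) = H(X) - H(X|Y)
- I(X;Y) = H(Y) - H(Y|X)
- I(X;Y) = H(X) + H(Y) - H(X,Y)

Computing all quantities:
H(X) = 1.0609, H(Y) = 0.6829, H(X,Y) = 1.6488
H(X|Y) = 0.9659, H(Y|X) = 0.5879

Verification:
H(X) - H(X|Y) = 1.0609 - 0.9659 = 0.0950
H(Y) - H(Y|X) = 0.6829 - 0.5879 = 0.0950
H(X) + H(Y) - H(X,Y) = 1.0609 + 0.6829 - 1.6488 = 0.0950

All forms give I(X;Y) = 0.0950 nats. ✓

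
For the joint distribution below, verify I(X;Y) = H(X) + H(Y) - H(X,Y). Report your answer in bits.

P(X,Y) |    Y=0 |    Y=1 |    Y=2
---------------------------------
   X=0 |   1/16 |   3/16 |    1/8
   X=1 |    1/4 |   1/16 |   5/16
I(X;Y) = 0.1484 bits

Mutual information has multiple equivalent forms:
- I(X;Y) = H(X) - H(X|Y)
- I(X;Y) = H(Y) - H(Y|X)
- I(X;Y) = H(X) + H(Y) - H(X,Y)

Computing all quantities:
H(X) = 0.9544, H(Y) = 1.5462, H(X,Y) = 2.3522
H(X|Y) = 0.8060, H(Y|X) = 1.3978

Verification:
H(X) - H(X|Y) = 0.9544 - 0.8060 = 0.1484
H(Y) - H(Y|X) = 1.5462 - 1.3978 = 0.1484
H(X) + H(Y) - H(X,Y) = 0.9544 + 1.5462 - 2.3522 = 0.1484

All forms give I(X;Y) = 0.1484 bits. ✓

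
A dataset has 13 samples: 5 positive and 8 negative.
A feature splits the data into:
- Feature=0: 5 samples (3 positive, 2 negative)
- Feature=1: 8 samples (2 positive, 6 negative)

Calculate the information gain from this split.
0.0885 bits

Information Gain = H(Y) - H(Y|Feature)

Before split:
P(positive) = 5/13 = 0.3846
H(Y) = 0.9612 bits

After split:
Feature=0: H = 0.9710 bits (weight = 5/13)
Feature=1: H = 0.8113 bits (weight = 8/13)
H(Y|Feature) = (5/13)×0.9710 + (8/13)×0.8113 = 0.8727 bits

Information Gain = 0.9612 - 0.8727 = 0.0885 bits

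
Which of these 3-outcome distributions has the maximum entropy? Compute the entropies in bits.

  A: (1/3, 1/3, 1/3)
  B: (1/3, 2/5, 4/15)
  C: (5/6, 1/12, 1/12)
A

For a discrete distribution over n outcomes, entropy is maximized by the uniform distribution.

Computing entropies:
H(A) = 1.5850 bits
H(B) = 1.5656 bits
H(C) = 0.8167 bits

The uniform distribution (where all probabilities equal 1/3) achieves the maximum entropy of log_2(3) = 1.5850 bits.

Distribution A has the highest entropy.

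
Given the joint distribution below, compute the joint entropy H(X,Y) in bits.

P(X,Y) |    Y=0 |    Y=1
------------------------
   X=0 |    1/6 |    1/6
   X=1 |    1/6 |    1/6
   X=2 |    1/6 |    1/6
2.5850 bits

Joint entropy is H(X,Y) = -Σ_{x,y} p(x,y) log p(x,y).

Summing over all non-zero entries:
H(X,Y) = -[1/6·log_2(1/6) + 1/6·log_2(1/6) + 1/6·log_2(1/6) + 1/6·log_2(1/6) + 1/6·log_2(1/6) + 1/6·log_2(1/6)]
H(X,Y) = 2.5850 bits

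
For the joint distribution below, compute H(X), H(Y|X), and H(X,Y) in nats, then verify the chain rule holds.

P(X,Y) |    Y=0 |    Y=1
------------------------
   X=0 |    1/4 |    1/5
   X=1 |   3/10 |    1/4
H(X,Y) = 1.3762, H(X) = 0.6881, H(Y|X) = 0.6881 (all in nats)

Chain rule: H(X,Y) = H(X) + H(Y|X)

Left side — joint entropy directly:
H(X,Y) = -Σ p(x,y) log p(x,y) = 1.3762 nats

Right side — compute H(Y|X) from the conditional distributions:
P(X) = (9/20, 11/20), so H(X) = 0.6881 nats
H(Y|X) = Σ_x P(X=x) · H(Y|X=x):
  P(Y|X=0) = (5/9, 4/9), H(Y|X=0) = 0.6870, weight P(X=0) = 9/20
  P(Y|X=1) = (6/11, 5/11), H(Y|X=1) = 0.6890, weight P(X=1) = 11/20
H(Y|X) = 0.6881 nats

H(X) + H(Y|X) = 0.6881 + 0.6881 = 1.3762 nats

Both sides equal 1.3762 nats. ✓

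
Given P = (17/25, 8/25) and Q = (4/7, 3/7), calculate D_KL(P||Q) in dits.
0.0108 dits

KL divergence: D_KL(P||Q) = Σ p(x) log(p(x)/q(x))

Computing term by term:
  x=0: 17/25 × log_10[(17/25)/(4/7)] = 17/25 × 0.0755 = 0.0514
  x=1: 8/25 × log_10[(8/25)/(3/7)] = 8/25 × -0.1269 = -0.0406

D_KL(P||Q) = 0.0108 dits

Note: KL divergence is always non-negative and equals 0 iff P = Q.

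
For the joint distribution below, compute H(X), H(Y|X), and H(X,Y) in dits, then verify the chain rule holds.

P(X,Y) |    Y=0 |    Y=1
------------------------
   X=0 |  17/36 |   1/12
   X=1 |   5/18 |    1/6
H(X,Y) = 0.5280, H(X) = 0.2983, H(Y|X) = 0.2297 (all in dits)

Chain rule: H(X,Y) = H(X) + H(Y|X)

Left side — joint entropy directly:
H(X,Y) = -Σ p(x,y) log p(x,y) = 0.5280 dits

Right side — compute H(Y|X) from the conditional distributions:
P(X) = (5/9, 4/9), so H(X) = 0.2983 dits
H(Y|X) = Σ_x P(X=x) · H(Y|X=x):
  P(Y|X=0) = (17/20, 3/20), H(Y|X=0) = 0.1836, weight P(X=0) = 5/9
  P(Y|X=1) = (5/8, 3/8), H(Y|X=1) = 0.2873, weight P(X=1) = 4/9
H(Y|X) = 0.2297 dits

H(X) + H(Y|X) = 0.2983 + 0.2297 = 0.5280 dits

Both sides equal 0.5280 dits. ✓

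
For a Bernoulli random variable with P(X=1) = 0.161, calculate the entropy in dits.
0.1917 dits

The binary entropy function is:
H(p) = -p log(p) - (1-p) log(1-p)

H(0.161) = -0.161 × log_10(0.161) - 0.839 × log_10(0.839)
H(0.161) = 0.1917 dits

Note: Binary entropy is maximized at p=0.5 (H=1 bit) and minimized at p=0 or p=1 (H=0).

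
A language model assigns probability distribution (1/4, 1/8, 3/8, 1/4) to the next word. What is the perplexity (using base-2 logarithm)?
3.7467

Perplexity is 2^H (or exp(H) for natural log).

First, H = -Σ p log p = 1.9056 bits
Perplexity = 2^1.9056 = 3.7467

Interpretation: The model's uncertainty is equivalent to choosing uniformly among 3.7 options.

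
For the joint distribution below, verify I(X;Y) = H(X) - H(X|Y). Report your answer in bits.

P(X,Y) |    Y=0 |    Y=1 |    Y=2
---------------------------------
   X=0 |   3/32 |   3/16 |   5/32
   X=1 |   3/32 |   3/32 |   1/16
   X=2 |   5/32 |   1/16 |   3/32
I(X;Y) = 0.0594 bits

Mutual information has multiple equivalent forms:
- I(X;Y) = H(X) - H(X|Y)
- I(X;Y) = H(Y) - H(Y|X)
- I(X;Y) = H(X) + H(Y) - H(X,Y)

Computing all quantities:
H(X) = 1.5462, H(Y) = 1.5835, H(X,Y) = 3.0704
H(X|Y) = 1.4868, H(Y|X) = 1.5242

Verification:
H(X) - H(X|Y) = 1.5462 - 1.4868 = 0.0594
H(Y) - H(Y|X) = 1.5835 - 1.5242 = 0.0594
H(X) + H(Y) - H(X,Y) = 1.5462 + 1.5835 - 3.0704 = 0.0594

All forms give I(X;Y) = 0.0594 bits. ✓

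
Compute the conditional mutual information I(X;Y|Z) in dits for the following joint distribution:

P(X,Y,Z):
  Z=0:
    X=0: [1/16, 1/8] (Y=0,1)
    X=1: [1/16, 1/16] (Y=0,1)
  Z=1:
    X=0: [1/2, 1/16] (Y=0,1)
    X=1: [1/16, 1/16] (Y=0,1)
0.0206 dits

Conditional mutual information: I(X;Y|Z) = H(X|Z) + H(Y|Z) - H(X,Y|Z)

H(Z) = 0.2697
H(X,Z) = 0.5026 → H(X|Z) = 0.2329
H(Y,Z) = 0.5026 → H(Y|Z) = 0.2329
H(X,Y,Z) = 0.7149 → H(X,Y|Z) = 0.4452

I(X;Y|Z) = 0.2329 + 0.2329 - 0.4452 = 0.0206 dits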